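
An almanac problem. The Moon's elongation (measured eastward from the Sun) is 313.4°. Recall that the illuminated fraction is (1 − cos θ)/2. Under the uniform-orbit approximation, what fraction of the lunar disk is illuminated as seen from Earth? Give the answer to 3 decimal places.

0.156

f = (1 − cos 313.4°)/2 = (1 − 0.687)/2 ≈ 0.156.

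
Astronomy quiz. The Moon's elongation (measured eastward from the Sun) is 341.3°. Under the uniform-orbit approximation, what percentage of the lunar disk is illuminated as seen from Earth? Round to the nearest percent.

3%

f = (1 − cos 341.3°)/2 = (1 − 0.947)/2 ≈ 0.026, i.e. 3%.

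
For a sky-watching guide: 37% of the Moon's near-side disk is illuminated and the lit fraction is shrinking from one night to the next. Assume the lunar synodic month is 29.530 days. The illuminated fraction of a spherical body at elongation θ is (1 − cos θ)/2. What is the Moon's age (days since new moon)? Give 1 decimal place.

23.4 days

From f = (1 − cos θ)/2: cos θ = 1 − 2×0.37 = 0.260; arccos → 74.9°.
Since the Moon is past full (waning), take the reflex angle: θ = 360° − 74.9° = 285.1°.
At 360°/29.530 d per day, 285.1° corresponds to 23.38 days.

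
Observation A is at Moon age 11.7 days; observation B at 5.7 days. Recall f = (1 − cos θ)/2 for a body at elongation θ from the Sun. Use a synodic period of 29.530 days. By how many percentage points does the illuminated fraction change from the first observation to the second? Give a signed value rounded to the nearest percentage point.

-57 pp

First observation: θ = 360°·11.7/29.530 = 142.6°, so f = 0.897.
Second observation: θ = 69.5°, f = 0.325.
Δf = 0.325 − 0.897 = -0.573, i.e. -57 pp.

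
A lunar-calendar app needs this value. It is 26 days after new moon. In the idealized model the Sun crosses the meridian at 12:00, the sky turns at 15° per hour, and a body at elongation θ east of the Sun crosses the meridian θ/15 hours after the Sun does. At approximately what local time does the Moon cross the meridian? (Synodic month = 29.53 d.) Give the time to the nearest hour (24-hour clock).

09:00

Elongation θ = 360° × 26/29.53 ≈ 317.0°.
At 15° of sky rotation per hour, 317.0° corresponds to a 21.13 h lag.
12:00 + 21.13 h ≈ 09:08 → 09:00 to the nearest hour.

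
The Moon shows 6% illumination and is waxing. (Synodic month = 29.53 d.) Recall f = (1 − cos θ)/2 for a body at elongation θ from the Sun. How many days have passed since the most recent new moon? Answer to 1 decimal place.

2.3 days

cos θ = 1 − 2f = 0.880, giving a principal value of 28.4°.
Before full moon the principal value applies: θ = 28.4°.
At 360°/29.53 d per day, 28.4° corresponds to 2.33 days.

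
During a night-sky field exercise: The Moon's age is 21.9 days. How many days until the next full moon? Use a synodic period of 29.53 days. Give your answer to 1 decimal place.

Full moon occurs at elongation 180°, i.e. at age 29.53 × 180/360 = 14.765 d.
Already past this cycle's full moon; the next is at 14.765 + 29.53 = 44.295 d, so 44.295 − 21.9 = 22.395 days.

22.4 days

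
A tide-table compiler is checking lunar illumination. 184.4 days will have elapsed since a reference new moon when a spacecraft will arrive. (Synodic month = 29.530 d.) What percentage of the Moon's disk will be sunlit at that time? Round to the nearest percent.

48%

184.4 d spans 6 complete synodic months (6 × 29.530 = 177.18 d) plus 7.22 d.
The Moon has covered 7.22/29.530 of its cycle, so θ ≈ 360° × 7.22/29.530 = 88.0°.
Illuminated fraction = (1 − cos 88.0°)/2 = (1 − 0.035)/2 ≈ 0.483, so 48%.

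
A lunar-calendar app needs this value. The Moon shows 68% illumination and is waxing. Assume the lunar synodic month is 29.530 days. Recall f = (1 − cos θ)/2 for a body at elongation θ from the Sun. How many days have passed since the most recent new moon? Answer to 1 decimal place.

9.1 days

From f = (1 − cos θ)/2: cos θ = 1 − 2×0.68 = -0.360; arccos → 111.1°.
Waxing ⇒ before full, so θ = 111.1°.
At 360°/29.530 d per day, 111.1° corresponds to 9.11 days.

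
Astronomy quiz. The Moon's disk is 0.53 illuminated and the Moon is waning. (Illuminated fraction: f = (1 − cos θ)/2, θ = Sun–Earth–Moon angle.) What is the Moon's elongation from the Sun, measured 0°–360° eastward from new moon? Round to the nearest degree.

From f = (1 − cos θ)/2: cos θ = 1 − 2×0.53 = -0.060; arccos → 93.4°.
Waning ⇒ past full, so θ = 360° − 93.4° = 266.6°.

267°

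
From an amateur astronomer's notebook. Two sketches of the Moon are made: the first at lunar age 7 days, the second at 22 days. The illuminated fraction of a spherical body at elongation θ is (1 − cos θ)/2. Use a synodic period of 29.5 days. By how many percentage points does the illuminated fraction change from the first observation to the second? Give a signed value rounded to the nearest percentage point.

+5 percentage points

First observation: θ = 360°·7/29.5 = 85.4°, so f = 0.460.
Second observation: θ = 268.5°, f = 0.513.
Δf = 0.513 − 0.460 = +0.053, i.e. +5 pp.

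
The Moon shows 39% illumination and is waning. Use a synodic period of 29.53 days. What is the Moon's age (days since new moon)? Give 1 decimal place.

23.2 days

Invert f = (1 − cos θ)/2 to get cos θ = 1 − 2(0.39) = 0.220, hence θ₀ = arccos 0.220 = 77.3°.
Since the Moon is past full (waning), take the reflex angle: θ = 360° − 77.3° = 282.7°.
Age = 29.53 × 282.7°/360° ≈ 23.19 days.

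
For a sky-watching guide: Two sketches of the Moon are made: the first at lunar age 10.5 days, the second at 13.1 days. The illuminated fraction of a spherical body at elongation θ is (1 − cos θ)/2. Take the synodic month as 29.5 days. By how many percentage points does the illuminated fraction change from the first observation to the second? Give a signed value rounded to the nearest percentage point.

First observation: θ = 360°·10.5/29.5 = 128.1°, so f = 0.809.
Second observation: θ = 159.9°, f = 0.969.
Δf = 0.969 − 0.809 = +0.161, i.e. +16 pp.

+16 percentage points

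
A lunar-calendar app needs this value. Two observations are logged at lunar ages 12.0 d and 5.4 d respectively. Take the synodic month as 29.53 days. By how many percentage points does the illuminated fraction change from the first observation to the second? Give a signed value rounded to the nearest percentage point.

-62 pp

θ₁ = 360° × 12.0/29.53 = 146.3°, f₁ = (1 − cos θ₁)/2 = 0.916.
θ₂ = 360° × 5.4/29.53 = 65.8°, f₂ = (1 − cos θ₂)/2 = 0.295.
Change = f₂ − f₁ = -0.621 → -62 percentage points.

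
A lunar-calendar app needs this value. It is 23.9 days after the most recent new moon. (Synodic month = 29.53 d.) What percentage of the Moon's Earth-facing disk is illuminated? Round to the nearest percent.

Elongation θ = 360° × 23.9/29.53 ≈ 291.4°.
cos 291.4° = 0.364, so f = (1 − 0.364)/2 = 0.318, so 32%.

32%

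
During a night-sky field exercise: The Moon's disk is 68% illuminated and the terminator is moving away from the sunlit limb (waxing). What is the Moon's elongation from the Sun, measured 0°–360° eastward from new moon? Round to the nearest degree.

From f = (1 − cos θ)/2: cos θ = 1 − 2×0.68 = -0.360; arccos → 111.1°.
Waxing ⇒ before full, so θ = 111.1°.

111°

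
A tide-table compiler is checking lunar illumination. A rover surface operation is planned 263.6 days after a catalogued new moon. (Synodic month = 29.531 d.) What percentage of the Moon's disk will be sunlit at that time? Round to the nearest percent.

263.6/29.531 = 8.926 lunations, so 8 complete cycles and 27.35 d into the next.
Elongation θ = 360° × 27.35/29.531 ≈ 333.4°.
Illuminated fraction = (1 − cos 333.4°)/2 = (1 − 0.894)/2 ≈ 0.053, so 5%.

5%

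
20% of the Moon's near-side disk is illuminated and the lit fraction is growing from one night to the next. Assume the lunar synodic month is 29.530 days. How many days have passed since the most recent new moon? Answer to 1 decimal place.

cos θ = 1 − 2f = 0.600, giving a principal value of 53.1°.
The Moon is waxing (0°–180°), so θ = 53.1° directly.
That fraction of the synodic month is 53.1/360 × 29.530 d ≈ 4.36 d.

4.4 days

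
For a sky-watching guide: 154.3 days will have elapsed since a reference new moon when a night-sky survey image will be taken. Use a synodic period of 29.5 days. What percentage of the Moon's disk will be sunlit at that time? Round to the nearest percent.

Reduce mod P: 154.3 − 5×29.5 = 6.80 d into the current lunation.
Phase angle: θ = 360°·(6.80 d)/(29.5 d) = 83.0°.
With cos θ = 0.122, the lit fraction is (1 − 0.122)/2 ≈ 0.439, so 44%.

44%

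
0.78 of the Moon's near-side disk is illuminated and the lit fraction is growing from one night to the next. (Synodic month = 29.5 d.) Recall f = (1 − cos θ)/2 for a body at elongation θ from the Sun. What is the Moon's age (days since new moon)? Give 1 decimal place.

10.2 days

Invert f = (1 − cos θ)/2 to get cos θ = 1 − 2(0.78) = -0.560, hence θ₀ = arccos -0.560 = 124.1°.
The Moon is waxing (0°–180°), so θ = 124.1° directly.
At 360°/29.5 d per day, 124.1° corresponds to 10.17 days.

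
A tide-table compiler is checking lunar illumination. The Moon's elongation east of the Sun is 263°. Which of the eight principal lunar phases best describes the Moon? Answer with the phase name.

The last quarter sector spans roughly 248°–292°; 263° falls inside it.

last quarter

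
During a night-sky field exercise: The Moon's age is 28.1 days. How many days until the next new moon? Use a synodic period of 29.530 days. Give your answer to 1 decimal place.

1.4 days

One full lunation from the last new moon is 29.530 d; remaining = 29.530 − 28.1 = 1.430 d.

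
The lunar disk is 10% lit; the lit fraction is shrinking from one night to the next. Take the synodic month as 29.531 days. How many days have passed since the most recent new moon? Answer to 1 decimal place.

cos θ = 1 − 2f = 0.800, giving a principal value of 36.9°.
A waning Moon lies in 180°–360°, so θ = 360° − 36.9° = 323.1°.
At 360°/29.531 d per day, 323.1° corresponds to 26.51 days.

26.5 days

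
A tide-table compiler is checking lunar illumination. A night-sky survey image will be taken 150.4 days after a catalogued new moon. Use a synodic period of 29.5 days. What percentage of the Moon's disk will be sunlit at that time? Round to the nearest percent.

9%

150.4 d spans 5 complete synodic months (5 × 29.5 = 147.50 d) plus 2.90 d.
Phase angle: θ = 360°·(2.90 d)/(29.5 d) = 35.4°.
cos 35.4° = 0.815, so f = (1 − 0.815)/2 = 0.092, so 9%.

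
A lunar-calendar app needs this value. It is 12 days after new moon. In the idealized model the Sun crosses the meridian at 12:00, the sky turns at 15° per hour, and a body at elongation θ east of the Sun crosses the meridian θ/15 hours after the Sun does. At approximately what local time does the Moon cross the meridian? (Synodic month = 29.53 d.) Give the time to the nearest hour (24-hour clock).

The Moon has covered 12/29.53 of its cycle, so θ ≈ 360° × 12/29.53 = 146.3°.
The Moon trails the Sun by θ/15 = 146.3/15 ≈ 9.75 hours.
12:00 + 9.75 h ≈ 21:45 → 22:00 to the nearest hour.

22:00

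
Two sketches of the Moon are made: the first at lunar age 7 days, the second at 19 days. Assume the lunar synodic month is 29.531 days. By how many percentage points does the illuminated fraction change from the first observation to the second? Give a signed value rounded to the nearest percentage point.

θ₁ = 360° × 7/29.531 = 85.3°, f₁ = (1 − cos θ₁)/2 = 0.459.
θ₂ = 360° × 19/29.531 = 231.6°, f₂ = (1 − cos θ₂)/2 = 0.810.
Change = f₂ − f₁ = +0.351 → +35 percentage points.

+35 percentage points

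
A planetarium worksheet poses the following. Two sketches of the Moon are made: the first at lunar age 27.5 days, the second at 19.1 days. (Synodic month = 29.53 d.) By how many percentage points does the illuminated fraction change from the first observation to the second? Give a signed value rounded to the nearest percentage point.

First observation: θ = 360°·27.5/29.53 = 335.3°, so f = 0.046.
Second observation: θ = 232.8°, f = 0.802.
Δf = 0.802 − 0.046 = +0.756, i.e. +76 pp.

+76 percentage points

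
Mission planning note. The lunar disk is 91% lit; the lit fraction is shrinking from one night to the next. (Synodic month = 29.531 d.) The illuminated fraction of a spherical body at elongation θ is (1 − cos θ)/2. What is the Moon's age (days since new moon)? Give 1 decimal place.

From f = (1 − cos θ)/2: cos θ = 1 − 2×0.91 = -0.820; arccos → 145.1°.
A waning Moon lies in 180°–360°, so θ = 360° − 145.1° = 214.9°.
At 360°/29.531 d per day, 214.9° corresponds to 17.63 days.

17.6 days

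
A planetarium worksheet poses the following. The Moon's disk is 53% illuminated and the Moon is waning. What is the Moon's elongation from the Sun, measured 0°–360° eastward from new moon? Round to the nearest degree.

267°

Invert f = (1 − cos θ)/2 to get cos θ = 1 − 2(0.53) = -0.060, hence θ₀ = arccos -0.060 = 93.4°.
A waning Moon lies in 180°–360°, so θ = 360° − 93.4° = 266.6°.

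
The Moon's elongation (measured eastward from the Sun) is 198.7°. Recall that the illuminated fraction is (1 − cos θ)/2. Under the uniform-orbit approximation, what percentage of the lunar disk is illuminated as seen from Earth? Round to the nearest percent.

97%

f = (1 − cos 198.7°)/2 = (1 − (-0.947))/2 ≈ 0.974, i.e. 97%.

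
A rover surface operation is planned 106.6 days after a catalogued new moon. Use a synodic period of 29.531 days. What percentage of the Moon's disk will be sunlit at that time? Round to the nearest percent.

106.6/29.531 = 3.610 lunations, so 3 complete cycles and 18.01 d into the next.
Elongation θ = 360° × 18.01/29.531 ≈ 219.5°.
With cos θ = (-0.771), the lit fraction is (1 − (-0.771))/2 ≈ 0.886, so 89%.

89%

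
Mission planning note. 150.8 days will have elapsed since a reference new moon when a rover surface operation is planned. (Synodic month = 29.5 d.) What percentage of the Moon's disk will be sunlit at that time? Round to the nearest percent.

12%

150.8 d spans 5 complete synodic months (5 × 29.5 = 147.50 d) plus 3.30 d.
Elongation θ = 360° × 3.30/29.5 ≈ 40.3°.
With cos θ = 0.763, the lit fraction is (1 − 0.763)/2 ≈ 0.119, so 12%.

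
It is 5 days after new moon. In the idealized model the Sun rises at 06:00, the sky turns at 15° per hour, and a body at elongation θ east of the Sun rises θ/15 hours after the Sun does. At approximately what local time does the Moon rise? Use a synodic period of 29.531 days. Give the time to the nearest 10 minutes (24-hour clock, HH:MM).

Phase angle: θ = 360°·(5 d)/(29.531 d) = 61.0°.
The Moon trails the Sun by θ/15 = 61.0/15 ≈ 4.06 hours.
06:00 + 4.064 h ≈ 10:04 → 10:00 to the nearest ten minutes.

10:00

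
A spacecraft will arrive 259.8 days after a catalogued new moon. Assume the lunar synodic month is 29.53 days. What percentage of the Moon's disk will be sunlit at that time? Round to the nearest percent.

35%

Reduce mod P: 259.8 − 8×29.53 = 23.56 d into the current lunation.
The Moon has covered 23.56/29.53 of its cycle, so θ ≈ 360° × 23.56/29.53 = 287.2°.
Illuminated fraction = (1 − cos 287.2°)/2 = (1 − 0.296)/2 ≈ 0.352, so 35%.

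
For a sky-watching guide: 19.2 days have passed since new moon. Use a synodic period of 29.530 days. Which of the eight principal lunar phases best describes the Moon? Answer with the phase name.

waning gibbous

θ ≈ 360° × 19.2/29.530 = 234°, which falls in the waning gibbous sector.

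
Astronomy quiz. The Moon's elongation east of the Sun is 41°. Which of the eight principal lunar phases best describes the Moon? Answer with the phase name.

41° lies in the waxing crescent sector of the 8-phase cycle.

waxing crescent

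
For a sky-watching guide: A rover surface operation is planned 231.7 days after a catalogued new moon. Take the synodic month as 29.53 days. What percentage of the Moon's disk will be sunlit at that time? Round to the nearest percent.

231.7/29.53 = 7.846 lunations, so 7 complete cycles and 24.99 d into the next.
Elongation θ = 360° × 24.99/29.53 ≈ 304.7°.
With cos θ = 0.569, the lit fraction is (1 − 0.569)/2 ≈ 0.216, so 22%.

22%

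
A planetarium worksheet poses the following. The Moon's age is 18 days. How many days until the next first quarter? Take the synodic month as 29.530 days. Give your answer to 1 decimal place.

18.9 days

First quarter occurs at elongation 90°, i.e. at age 29.530 × 90/360 = 7.383 d.
This lunation's first quarter (7.383 d) has passed, so add one period: 36.913 − 18 = 18.913 days.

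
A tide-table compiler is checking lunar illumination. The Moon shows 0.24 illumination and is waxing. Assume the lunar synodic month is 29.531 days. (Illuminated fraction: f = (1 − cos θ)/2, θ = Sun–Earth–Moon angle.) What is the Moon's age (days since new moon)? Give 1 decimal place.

4.8 days

cos θ = 1 − 2f = 0.520, giving a principal value of 58.7°.
The Moon is waxing (0°–180°), so θ = 58.7° directly.
At 360°/29.531 d per day, 58.7° corresponds to 4.81 days.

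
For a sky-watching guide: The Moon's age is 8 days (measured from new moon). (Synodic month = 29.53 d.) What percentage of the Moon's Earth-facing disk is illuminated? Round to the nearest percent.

57%

Phase angle: θ = 360°·(8 d)/(29.53 d) = 97.5°.
cos 97.5° = (-0.131), so f = (1 − (-0.131))/2 = 0.566, so 57%.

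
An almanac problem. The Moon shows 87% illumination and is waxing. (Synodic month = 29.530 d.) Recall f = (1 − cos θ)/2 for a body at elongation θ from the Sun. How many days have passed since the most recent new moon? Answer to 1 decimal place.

From f = (1 − cos θ)/2: cos θ = 1 − 2×0.87 = -0.740; arccos → 137.7°.
Before full moon the principal value applies: θ = 137.7°.
That fraction of the synodic month is 137.7/360 × 29.530 d ≈ 11.30 d.

11.3 days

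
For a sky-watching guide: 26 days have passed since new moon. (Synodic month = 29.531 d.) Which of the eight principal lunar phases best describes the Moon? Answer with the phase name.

At 26/29.531 of the cycle, θ ≈ 317° — the waning crescent range.

waning crescent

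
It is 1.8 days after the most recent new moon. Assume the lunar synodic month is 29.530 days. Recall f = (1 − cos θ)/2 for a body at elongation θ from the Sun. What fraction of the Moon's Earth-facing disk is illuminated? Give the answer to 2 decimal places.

0.04

The Moon has covered 1.8/29.530 of its cycle, so θ ≈ 360° × 1.8/29.530 = 21.9°.
cos 21.9° = 0.928, so f = (1 − 0.928)/2 = 0.036.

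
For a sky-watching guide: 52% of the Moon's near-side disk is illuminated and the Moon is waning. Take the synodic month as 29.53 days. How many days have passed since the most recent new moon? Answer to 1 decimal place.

22.0 days

From f = (1 − cos θ)/2: cos θ = 1 − 2×0.52 = -0.040; arccos → 92.3°.
Since the Moon is past full (waning), take the reflex angle: θ = 360° − 92.3° = 267.7°.
At 360°/29.53 d per day, 267.7° corresponds to 21.96 days.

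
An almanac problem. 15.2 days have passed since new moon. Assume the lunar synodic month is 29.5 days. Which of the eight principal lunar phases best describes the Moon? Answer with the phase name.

θ ≈ 360° × 15.2/29.5 = 185°, which falls in the full moon sector.

full moon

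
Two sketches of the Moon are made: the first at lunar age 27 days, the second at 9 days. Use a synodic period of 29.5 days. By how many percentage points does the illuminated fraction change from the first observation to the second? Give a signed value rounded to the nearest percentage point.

θ₁ = 360° × 27/29.5 = 329.5°, f₁ = (1 − cos θ₁)/2 = 0.069.
θ₂ = 360° × 9/29.5 = 109.8°, f₂ = (1 − cos θ₂)/2 = 0.670.
Change = f₂ − f₁ = +0.600 → +60 percentage points.

+60 pp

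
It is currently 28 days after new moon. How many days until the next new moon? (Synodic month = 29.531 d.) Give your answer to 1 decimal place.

The next new moon completes the synodic month: 29.531 − 28 = 1.531 days.

1.5 days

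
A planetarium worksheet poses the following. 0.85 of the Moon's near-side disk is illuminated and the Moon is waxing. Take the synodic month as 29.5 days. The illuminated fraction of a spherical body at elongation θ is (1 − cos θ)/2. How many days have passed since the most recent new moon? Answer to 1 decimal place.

11.0 days

Invert f = (1 − cos θ)/2 to get cos θ = 1 − 2(0.85) = -0.700, hence θ₀ = arccos -0.700 = 134.4°.
Waxing ⇒ before full, so θ = 134.4°.
At 360°/29.5 d per day, 134.4° corresponds to 11.02 days.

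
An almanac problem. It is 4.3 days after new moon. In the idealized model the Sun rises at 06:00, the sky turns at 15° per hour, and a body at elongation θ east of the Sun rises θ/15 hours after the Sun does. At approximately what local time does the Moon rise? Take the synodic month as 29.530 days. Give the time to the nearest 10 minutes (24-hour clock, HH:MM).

The Moon has covered 4.3/29.530 of its cycle, so θ ≈ 360° × 4.3/29.530 = 52.4°.
The Moon trails the Sun by θ/15 = 52.4/15 ≈ 3.49 hours.
06:00 + 3.495 h ≈ 09:30 → 09:30 to the nearest ten minutes.

09:30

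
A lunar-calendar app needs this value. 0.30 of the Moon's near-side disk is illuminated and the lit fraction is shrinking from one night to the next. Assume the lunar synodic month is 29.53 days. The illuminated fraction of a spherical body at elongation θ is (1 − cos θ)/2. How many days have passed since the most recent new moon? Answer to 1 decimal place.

24.1 days

cos θ = 1 − 2f = 0.400, giving a principal value of 66.4°.
Since the Moon is past full (waning), take the reflex angle: θ = 360° − 66.4° = 293.6°.
At 360°/29.53 d per day, 293.6° corresponds to 24.08 days.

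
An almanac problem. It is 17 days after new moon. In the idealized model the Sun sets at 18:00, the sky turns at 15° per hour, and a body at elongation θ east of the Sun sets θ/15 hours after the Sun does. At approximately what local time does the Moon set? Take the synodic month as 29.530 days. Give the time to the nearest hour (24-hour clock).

Phase angle: θ = 360°·(17 d)/(29.530 d) = 207.2°.
At 15° of sky rotation per hour, 207.2° corresponds to a 13.82 h lag.
18:00 + 13.82 h ≈ 07:49 → 08:00 to the nearest hour.

08:00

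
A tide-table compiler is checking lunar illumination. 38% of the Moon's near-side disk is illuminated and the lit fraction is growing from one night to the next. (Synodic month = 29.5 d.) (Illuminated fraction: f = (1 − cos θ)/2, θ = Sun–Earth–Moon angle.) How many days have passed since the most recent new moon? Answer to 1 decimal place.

cos θ = 1 − 2f = 0.240, giving a principal value of 76.1°.
Waxing ⇒ before full, so θ = 76.1°.
That fraction of the synodic month is 76.1/360 × 29.5 d ≈ 6.24 d.

6.2 days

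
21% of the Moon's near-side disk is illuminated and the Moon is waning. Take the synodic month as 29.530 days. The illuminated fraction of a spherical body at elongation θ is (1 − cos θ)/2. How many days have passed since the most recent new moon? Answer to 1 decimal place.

25.1 days

From f = (1 − cos θ)/2: cos θ = 1 − 2×0.21 = 0.580; arccos → 54.5°.
Waning ⇒ past full, so θ = 360° − 54.5° = 305.5°.
Age = 29.530 × 305.5°/360° ≈ 25.06 days.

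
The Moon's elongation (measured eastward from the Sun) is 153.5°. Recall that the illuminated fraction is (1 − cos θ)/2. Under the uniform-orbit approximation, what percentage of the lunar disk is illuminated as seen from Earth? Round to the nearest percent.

f = (1 − cos 153.5°)/2 = (1 − (-0.895))/2 ≈ 0.947, i.e. 95%.

95%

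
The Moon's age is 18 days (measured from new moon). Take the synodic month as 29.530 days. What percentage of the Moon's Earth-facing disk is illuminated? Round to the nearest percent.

89%

Elongation θ = 360° × 18/29.530 ≈ 219.4°.
Illuminated fraction = (1 − cos 219.4°)/2 = (1 − (-0.772))/2 ≈ 0.886, so 89%.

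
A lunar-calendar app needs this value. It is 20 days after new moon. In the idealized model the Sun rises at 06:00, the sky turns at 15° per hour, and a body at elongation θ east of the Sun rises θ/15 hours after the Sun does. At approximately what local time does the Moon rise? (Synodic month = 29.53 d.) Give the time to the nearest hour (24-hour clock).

Phase angle: θ = 360°·(20 d)/(29.53 d) = 243.8°.
Delay after the Sun = 243.8° / (15°/h) ≈ 16.25 h.
06:00 + 16.25 h ≈ 22:15 → 22:00 to the nearest hour.

22:00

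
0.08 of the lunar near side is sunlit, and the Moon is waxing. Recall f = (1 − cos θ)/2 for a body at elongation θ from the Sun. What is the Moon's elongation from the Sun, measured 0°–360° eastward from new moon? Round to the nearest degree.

Invert f = (1 − cos θ)/2 to get cos θ = 1 − 2(0.08) = 0.840, hence θ₀ = arccos 0.840 = 32.9°.
Waxing ⇒ before full, so θ = 32.9°.

33°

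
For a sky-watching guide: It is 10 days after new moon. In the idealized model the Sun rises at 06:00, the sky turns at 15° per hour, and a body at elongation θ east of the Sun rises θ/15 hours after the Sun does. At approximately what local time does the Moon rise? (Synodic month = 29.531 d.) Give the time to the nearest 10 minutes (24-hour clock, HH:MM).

The Moon has covered 10/29.531 of its cycle, so θ ≈ 360° × 10/29.531 = 121.9°.
The Moon trails the Sun by θ/15 = 121.9/15 ≈ 8.13 hours.
06:00 + 8.127 h ≈ 14:08 → 14:10 to the nearest ten minutes.

14:10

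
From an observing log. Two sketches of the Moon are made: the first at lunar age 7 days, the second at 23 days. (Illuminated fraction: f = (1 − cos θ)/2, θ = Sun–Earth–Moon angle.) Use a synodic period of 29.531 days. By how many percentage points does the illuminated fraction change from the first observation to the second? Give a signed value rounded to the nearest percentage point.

-5 pp

First observation: θ = 360°·7/29.531 = 85.3°, so f = 0.459.
Second observation: θ = 280.4°, f = 0.410.
Δf = 0.410 − 0.459 = -0.049, i.e. -5 pp.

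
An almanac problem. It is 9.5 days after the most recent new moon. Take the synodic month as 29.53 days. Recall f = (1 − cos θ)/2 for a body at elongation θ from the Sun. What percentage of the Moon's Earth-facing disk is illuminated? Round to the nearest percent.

72%

Phase angle: θ = 360°·(9.5 d)/(29.53 d) = 115.8°.
Illuminated fraction = (1 − cos 115.8°)/2 = (1 − (-0.435))/2 ≈ 0.718, so 72%.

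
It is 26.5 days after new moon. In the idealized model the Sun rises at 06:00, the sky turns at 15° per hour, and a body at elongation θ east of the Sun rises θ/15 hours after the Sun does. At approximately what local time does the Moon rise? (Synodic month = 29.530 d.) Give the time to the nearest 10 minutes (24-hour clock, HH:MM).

03:30

Elongation θ = 360° × 26.5/29.530 ≈ 323.1°.
The Moon trails the Sun by θ/15 = 323.1/15 ≈ 21.54 hours.
06:00 + 21.537 h ≈ 03:32 → 03:30 to the nearest ten minutes.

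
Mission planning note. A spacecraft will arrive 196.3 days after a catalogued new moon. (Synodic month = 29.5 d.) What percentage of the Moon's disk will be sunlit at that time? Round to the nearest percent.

78%

196.3/29.5 = 6.654 lunations, so 6 complete cycles and 19.30 d into the next.
Phase angle: θ = 360°·(19.30 d)/(29.5 d) = 235.5°.
Illuminated fraction = (1 − cos 235.5°)/2 = (1 − (-0.566))/2 ≈ 0.783, so 78%.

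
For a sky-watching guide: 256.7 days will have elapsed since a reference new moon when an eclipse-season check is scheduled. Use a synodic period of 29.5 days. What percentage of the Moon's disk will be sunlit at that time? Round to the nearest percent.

65%

256.7/29.5 = 8.702 lunations, so 8 complete cycles and 20.70 d into the next.
Elongation θ = 360° × 20.70/29.5 ≈ 252.6°.
Illuminated fraction = (1 − cos 252.6°)/2 = (1 − (-0.299))/2 ≈ 0.649, so 65%.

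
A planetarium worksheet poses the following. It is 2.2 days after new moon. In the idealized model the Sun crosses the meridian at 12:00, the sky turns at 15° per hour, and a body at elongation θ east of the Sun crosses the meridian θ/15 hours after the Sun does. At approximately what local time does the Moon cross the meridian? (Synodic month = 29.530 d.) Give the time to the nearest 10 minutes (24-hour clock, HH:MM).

The Moon has covered 2.2/29.530 of its cycle, so θ ≈ 360° × 2.2/29.530 = 26.8°.
The Moon trails the Sun by θ/15 = 26.8/15 ≈ 1.79 hours.
12:00 + 1.788 h ≈ 13:47 → 13:50 to the nearest ten minutes.

13:50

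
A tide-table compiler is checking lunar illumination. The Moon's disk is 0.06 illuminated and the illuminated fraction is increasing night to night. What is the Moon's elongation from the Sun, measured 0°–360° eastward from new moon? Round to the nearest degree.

28°

cos θ = 1 − 2f = 0.880, giving a principal value of 28.4°.
The Moon is waxing (0°–180°), so θ = 28.4° directly.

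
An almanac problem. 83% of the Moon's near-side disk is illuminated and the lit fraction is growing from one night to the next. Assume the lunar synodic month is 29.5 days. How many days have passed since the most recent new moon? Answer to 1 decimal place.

10.8 days

Invert f = (1 − cos θ)/2 to get cos θ = 1 − 2(0.83) = -0.660, hence θ₀ = arccos -0.660 = 131.3°.
The Moon is waxing (0°–180°), so θ = 131.3° directly.
Age = 29.5 × 131.3°/360° ≈ 10.76 days.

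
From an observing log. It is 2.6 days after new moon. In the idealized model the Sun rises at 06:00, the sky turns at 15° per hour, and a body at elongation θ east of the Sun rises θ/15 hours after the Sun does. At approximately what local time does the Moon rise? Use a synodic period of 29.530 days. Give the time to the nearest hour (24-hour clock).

08:00

The Moon has covered 2.6/29.530 of its cycle, so θ ≈ 360° × 2.6/29.530 = 31.7°.
The Moon trails the Sun by θ/15 = 31.7/15 ≈ 2.11 hours.
06:00 + 2.11 h ≈ 08:07 → 08:00 to the nearest hour.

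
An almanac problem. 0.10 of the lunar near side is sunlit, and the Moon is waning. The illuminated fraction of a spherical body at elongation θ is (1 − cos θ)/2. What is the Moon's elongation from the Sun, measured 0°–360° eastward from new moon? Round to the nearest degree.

323°

Invert f = (1 − cos θ)/2 to get cos θ = 1 − 2(0.10) = 0.800, hence θ₀ = arccos 0.800 = 36.9°.
Since the Moon is past full (waning), take the reflex angle: θ = 360° − 36.9° = 323.1°.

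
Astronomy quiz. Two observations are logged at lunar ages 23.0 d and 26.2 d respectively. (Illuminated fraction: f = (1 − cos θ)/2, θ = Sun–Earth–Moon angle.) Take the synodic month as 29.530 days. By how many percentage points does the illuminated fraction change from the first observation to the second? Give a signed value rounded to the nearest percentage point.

-29 percentage points

First observation: θ = 360°·23.0/29.530 = 280.4°, so f = 0.410.
Second observation: θ = 319.4°, f = 0.120.
Δf = 0.120 − 0.410 = -0.289, i.e. -29 pp.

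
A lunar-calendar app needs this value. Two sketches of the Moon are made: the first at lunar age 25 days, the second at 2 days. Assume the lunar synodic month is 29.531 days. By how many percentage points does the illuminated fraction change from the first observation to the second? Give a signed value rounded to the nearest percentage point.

First observation: θ = 360°·25/29.531 = 304.8°, so f = 0.215.
Second observation: θ = 24.4°, f = 0.045.
Δf = 0.045 − 0.215 = -0.170, i.e. -17 pp.

-17 pp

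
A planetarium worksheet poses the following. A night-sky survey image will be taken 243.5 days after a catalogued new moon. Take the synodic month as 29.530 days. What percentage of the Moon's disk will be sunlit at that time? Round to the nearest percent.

Reduce mod P: 243.5 − 8×29.530 = 7.26 d into the current lunation.
Elongation θ = 360° × 7.26/29.530 ≈ 88.5°.
cos 88.5° = 0.026, so f = (1 − 0.026)/2 = 0.487, so 49%.

49%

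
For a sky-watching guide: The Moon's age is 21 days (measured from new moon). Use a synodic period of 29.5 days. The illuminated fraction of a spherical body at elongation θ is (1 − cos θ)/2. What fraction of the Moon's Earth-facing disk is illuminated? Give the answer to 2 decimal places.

0.62

The Moon has covered 21/29.5 of its cycle, so θ ≈ 360° × 21/29.5 = 256.3°.
cos 256.3° = (-0.237), so f = (1 − (-0.237))/2 = 0.619.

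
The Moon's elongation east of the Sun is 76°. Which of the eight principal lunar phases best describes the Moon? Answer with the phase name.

first quarter

The first quarter sector spans roughly 68°–112°; 76° falls inside it.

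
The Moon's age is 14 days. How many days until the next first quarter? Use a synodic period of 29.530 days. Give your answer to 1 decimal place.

First quarter occurs at elongation 90°, i.e. at age 29.530 × 90/360 = 7.383 d.
This lunation's first quarter (7.383 d) has passed, so add one period: 36.913 − 14 = 22.913 days.

22.9 days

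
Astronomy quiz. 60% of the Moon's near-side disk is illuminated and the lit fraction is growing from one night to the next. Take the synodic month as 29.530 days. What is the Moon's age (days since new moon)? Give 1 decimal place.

8.3 days

Invert f = (1 − cos θ)/2 to get cos θ = 1 − 2(0.60) = -0.200, hence θ₀ = arccos -0.200 = 101.5°.
Before full moon the principal value applies: θ = 101.5°.
That fraction of the synodic month is 101.5/360 × 29.530 d ≈ 8.33 d.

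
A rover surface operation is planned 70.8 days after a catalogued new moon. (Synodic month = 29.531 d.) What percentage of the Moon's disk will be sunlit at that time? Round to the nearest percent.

90%

70.8 d spans 2 complete synodic months (2 × 29.531 = 59.06 d) plus 11.74 d.
Elongation θ = 360° × 11.74/29.531 ≈ 143.1°.
Illuminated fraction = (1 − cos 143.1°)/2 = (1 − (-0.800))/2 ≈ 0.900, so 90%.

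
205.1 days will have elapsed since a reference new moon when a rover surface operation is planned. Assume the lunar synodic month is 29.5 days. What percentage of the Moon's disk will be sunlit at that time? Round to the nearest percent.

205.1 d spans 6 complete synodic months (6 × 29.5 = 177.00 d) plus 28.10 d.
The Moon has covered 28.10/29.5 of its cycle, so θ ≈ 360° × 28.10/29.5 = 342.9°.
Illuminated fraction = (1 − cos 342.9°)/2 = (1 − 0.956)/2 ≈ 0.022, so 2%.

2%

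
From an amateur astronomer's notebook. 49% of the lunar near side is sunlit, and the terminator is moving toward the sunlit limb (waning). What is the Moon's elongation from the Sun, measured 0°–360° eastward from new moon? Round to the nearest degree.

271°

cos θ = 1 − 2f = 0.020, giving a principal value of 88.9°.
Since the Moon is past full (waning), take the reflex angle: θ = 360° − 88.9° = 271.1°.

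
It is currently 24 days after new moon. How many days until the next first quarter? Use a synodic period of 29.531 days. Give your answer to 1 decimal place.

First quarter is 0.25 of the way through the cycle: age 0.25 × 29.531 = 7.383 d.
Already past this cycle's first quarter; the next is at 7.383 + 29.531 = 36.914 d, so 36.914 − 24 = 12.914 days.

12.9 days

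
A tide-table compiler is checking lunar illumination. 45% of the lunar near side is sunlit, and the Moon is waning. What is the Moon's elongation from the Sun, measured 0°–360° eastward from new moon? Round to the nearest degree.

Invert f = (1 − cos θ)/2 to get cos θ = 1 − 2(0.45) = 0.100, hence θ₀ = arccos 0.100 = 84.3°.
Since the Moon is past full (waning), take the reflex angle: θ = 360° − 84.3° = 275.7°.

276°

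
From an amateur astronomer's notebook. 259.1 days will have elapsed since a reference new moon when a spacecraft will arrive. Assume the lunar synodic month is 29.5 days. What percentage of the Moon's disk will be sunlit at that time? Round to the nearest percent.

40%

259.1/29.5 = 8.783 lunations, so 8 complete cycles and 23.10 d into the next.
The Moon has covered 23.10/29.5 of its cycle, so θ ≈ 360° × 23.10/29.5 = 281.9°.
cos 281.9° = 0.206, so f = (1 − 0.206)/2 = 0.397, so 40%.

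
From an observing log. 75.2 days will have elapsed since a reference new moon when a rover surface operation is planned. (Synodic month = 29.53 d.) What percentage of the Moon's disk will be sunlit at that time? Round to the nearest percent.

98%

Reduce mod P: 75.2 − 2×29.53 = 16.14 d into the current lunation.
Phase angle: θ = 360°·(16.14 d)/(29.53 d) = 196.8°.
cos 196.8° = (-0.958), so f = (1 − (-0.958))/2 = 0.979, so 98%.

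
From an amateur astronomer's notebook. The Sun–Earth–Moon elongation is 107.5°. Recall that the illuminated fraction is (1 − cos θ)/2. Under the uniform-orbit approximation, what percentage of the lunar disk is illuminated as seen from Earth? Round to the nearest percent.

cos 107.5° = (-0.301), so f = (1 − (-0.301))/2 = 0.650, i.e. 65%.

65%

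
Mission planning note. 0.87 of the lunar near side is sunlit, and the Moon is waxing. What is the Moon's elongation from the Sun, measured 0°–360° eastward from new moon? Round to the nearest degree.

138°

From f = (1 − cos θ)/2: cos θ = 1 − 2×0.87 = -0.740; arccos → 137.7°.
Before full moon the principal value applies: θ = 137.7°.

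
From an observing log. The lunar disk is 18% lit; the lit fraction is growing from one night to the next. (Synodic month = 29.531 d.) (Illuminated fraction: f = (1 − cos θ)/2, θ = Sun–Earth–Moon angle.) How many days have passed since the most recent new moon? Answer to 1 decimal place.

4.1 days

Invert f = (1 − cos θ)/2 to get cos θ = 1 − 2(0.18) = 0.640, hence θ₀ = arccos 0.640 = 50.2°.
The Moon is waxing (0°–180°), so θ = 50.2° directly.
Age = 29.531 × 50.2°/360° ≈ 4.12 days.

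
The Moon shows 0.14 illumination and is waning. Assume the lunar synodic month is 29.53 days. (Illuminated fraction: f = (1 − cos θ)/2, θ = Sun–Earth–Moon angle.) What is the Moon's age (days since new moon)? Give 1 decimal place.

25.9 days

cos θ = 1 − 2f = 0.720, giving a principal value of 43.9°.
Since the Moon is past full (waning), take the reflex angle: θ = 360° − 43.9° = 316.1°.
At 360°/29.53 d per day, 316.1° corresponds to 25.93 days.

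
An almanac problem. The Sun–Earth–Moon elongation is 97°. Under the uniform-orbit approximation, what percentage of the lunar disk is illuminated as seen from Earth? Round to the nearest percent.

Half-versine of 97°: (1 − (-0.122))/2 = 0.561, i.e. 56%.

56%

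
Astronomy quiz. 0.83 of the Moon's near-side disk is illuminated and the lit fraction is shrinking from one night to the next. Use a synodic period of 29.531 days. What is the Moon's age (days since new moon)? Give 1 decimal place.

18.8 days

cos θ = 1 − 2f = -0.660, giving a principal value of 131.3°.
Waning ⇒ past full, so θ = 360° − 131.3° = 228.7°.
At 360°/29.531 d per day, 228.7° corresponds to 18.76 days.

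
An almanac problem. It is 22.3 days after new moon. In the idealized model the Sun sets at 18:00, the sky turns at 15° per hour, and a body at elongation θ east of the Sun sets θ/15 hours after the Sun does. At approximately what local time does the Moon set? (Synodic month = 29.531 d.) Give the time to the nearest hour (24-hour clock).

12:00

The Moon has covered 22.3/29.531 of its cycle, so θ ≈ 360° × 22.3/29.531 = 271.8°.
Delay after the Sun = 271.8° / (15°/h) ≈ 18.12 h.
18:00 + 18.12 h ≈ 12:07 → 12:00 to the nearest hour.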